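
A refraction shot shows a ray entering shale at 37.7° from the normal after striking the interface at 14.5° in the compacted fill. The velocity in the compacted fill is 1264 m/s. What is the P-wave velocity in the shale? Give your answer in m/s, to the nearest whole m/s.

Snell's law: sin 14.5°/V₁ = sin 37.7°/V₂.
V₂ = V₁·sin 37.7°/sin 14.5° = 1264 × 2.4424 = 3087.19 m/s.

3087 m/s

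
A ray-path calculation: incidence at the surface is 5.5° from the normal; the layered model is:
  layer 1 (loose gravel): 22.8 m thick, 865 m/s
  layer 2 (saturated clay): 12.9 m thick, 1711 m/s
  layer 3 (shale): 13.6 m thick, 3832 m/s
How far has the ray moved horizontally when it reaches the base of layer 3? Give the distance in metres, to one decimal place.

11.1 m

Apply Snell's law at each interface; in layer i the horizontal offset is hᵢ·tan θᵢ.
Layer 1: θ = 5.50°; offset = 22.8·tan 5.50° = 2.195 m.
Layer 2: sin θ = 1711·sin 5.5°/865 = 0.1896, θ = 10.93°; offset = 12.9·tan 10.93° = 2.491 m.
Layer 3: sin θ = 3832·sin 5.5°/865 = 0.4246, θ = 25.13°; offset = 13.6·tan 25.13° = 6.378 m.
Summing the layer offsets gives 11.064 m.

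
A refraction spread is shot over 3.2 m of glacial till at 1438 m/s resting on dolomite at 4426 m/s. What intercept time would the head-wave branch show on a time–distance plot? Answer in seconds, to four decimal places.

tᵢ = 2h·√(V₂²−V₁²)/(V₁V₂).
√(V₂²−V₁²) = √(4426²−1438²) = 4185.9 m/s.
tᵢ = 2·3.2·4185.9/(1438·4426) = 0.00421 s.

0.0042 s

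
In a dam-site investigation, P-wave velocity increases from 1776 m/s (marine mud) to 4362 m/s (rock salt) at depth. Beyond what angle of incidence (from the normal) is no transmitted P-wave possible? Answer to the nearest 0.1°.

At critical incidence the refracted ray runs along the interface (θ₂ = 90°), so sin θ_c = V₁/V₂.
θ_c = arcsin(1776/4362) = arcsin 0.4072 = 24.03°.

24.0°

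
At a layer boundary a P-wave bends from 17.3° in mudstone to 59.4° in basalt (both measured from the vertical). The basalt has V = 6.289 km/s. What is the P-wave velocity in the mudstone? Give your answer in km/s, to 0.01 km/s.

2.17 km/s

Snell's law: sin 17.3°/V₁ = sin 59.4°/V₂.
V₁ = V₂·sin 17.3°/sin 59.4° = 6.289 × 0.3455 = 2.17 km/s.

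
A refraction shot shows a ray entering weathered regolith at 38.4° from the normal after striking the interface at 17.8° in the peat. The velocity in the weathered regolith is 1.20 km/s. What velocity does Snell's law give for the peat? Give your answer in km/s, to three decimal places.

0.591 km/s

Snell's law: sin 17.8°/V₁ = sin 38.4°/V₂.
V₁ = V₂·sin 17.8°/sin 38.4° = 1.20 × 0.4921 = 0.591 km/s.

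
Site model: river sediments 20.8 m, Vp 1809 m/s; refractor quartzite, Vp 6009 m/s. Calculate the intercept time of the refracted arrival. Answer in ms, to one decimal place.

21.9 ms

tᵢ = 2h·√(V₂²−V₁²)/(V₁V₂).
√(V₂²−V₁²) = √(6009²−1809²) = 5730.2 m/s.
tᵢ = 2·20.8·5730.2/(1809·6009) = 0.02193 s.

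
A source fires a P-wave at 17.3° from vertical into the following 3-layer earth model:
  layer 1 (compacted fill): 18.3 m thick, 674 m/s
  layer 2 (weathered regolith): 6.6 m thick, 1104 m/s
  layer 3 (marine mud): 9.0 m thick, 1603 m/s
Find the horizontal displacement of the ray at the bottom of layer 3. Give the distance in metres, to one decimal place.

18.4 m

p = sin θ₁/V₁ = sin 17.3°/674 = 4.4121e-04 s/m is conserved through the stack.
Layer 1: θ = 17.30°; offset = 18.3·tan 17.30° = 5.700 m.
Layer 2: sin θ = p·1104 = 0.4871 → θ = 29.15°; offset = 6.6·tan 29.15° = 3.681 m.
Layer 3: sin θ = p·1603 = 0.7073 → θ = 45.01°; offset = 9.0·tan 45.01° = 9.004 m.
Σ offsets = 18.385 m.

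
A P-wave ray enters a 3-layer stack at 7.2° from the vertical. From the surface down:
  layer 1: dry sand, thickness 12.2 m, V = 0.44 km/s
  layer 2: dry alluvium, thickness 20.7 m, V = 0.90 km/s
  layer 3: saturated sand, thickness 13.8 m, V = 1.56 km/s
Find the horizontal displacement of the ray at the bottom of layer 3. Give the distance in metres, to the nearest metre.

p = sin θ₁/V₁ = sin 7.2°/0.44 = 2.8485e-01 s/km is conserved through the stack.
Layer 1: θ = 7.20°; offset = 12.2·tan 7.20° = 1.541 m.
Layer 2: sin θ = p·0.90 = 0.2564 → θ = 14.85°; offset = 20.7·tan 14.85° = 5.490 m.
Layer 3: sin θ = p·1.56 = 0.4444 → θ = 26.38°; offset = 13.8·tan 26.38° = 6.845 m.
Σ offsets = 13.877 m.

14 m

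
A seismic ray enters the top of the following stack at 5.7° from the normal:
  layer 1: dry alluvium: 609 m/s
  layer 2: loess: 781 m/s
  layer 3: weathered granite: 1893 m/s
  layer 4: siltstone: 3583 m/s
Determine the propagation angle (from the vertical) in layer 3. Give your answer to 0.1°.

18.0°

Ray parameter p = sin 5.7° / 609 = 1.6309e-04 s/m.
sin θ_3 = p·V_3 = 1.6309e-04 × 1893 = 0.3087.
θ_3 = 17.98° from the vertical.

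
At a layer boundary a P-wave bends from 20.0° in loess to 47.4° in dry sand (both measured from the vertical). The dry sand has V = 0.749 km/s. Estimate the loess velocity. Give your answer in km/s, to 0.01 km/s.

sin 20.0° = 0.3420; sin 47.4° = 0.7361.
V₁ = V₂·(sin θ₁/sin θ₂) = 0.749·(0.3420/0.7361) = 0.35 km/s.

0.35 km/s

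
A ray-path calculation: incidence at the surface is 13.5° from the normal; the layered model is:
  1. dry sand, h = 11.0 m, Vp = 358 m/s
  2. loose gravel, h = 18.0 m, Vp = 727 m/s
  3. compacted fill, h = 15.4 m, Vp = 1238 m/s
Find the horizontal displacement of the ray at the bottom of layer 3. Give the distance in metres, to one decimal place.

Apply Snell's law at each interface; in layer i the horizontal offset is hᵢ·tan θᵢ.
Layer 1: θ = 13.50°; offset = 11.0·tan 13.50° = 2.641 m.
Layer 2: sin θ = 727·sin 13.5°/358 = 0.4741, θ = 28.30°; offset = 18.0·tan 28.30° = 9.691 m.
Layer 3: sin θ = 1238·sin 13.5°/358 = 0.8073, θ = 53.83°; offset = 15.4·tan 53.83° = 21.065 m.
Total horizontal offset = 33.397 m.

33.4 m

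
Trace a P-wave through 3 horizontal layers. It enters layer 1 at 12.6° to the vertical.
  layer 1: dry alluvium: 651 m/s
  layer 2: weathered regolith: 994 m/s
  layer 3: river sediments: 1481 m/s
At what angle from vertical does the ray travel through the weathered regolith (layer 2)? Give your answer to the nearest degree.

19°

Snell's law across each interface conserves sin θ / V, so sin θ_2 = V_2·sin θ₁/V₁.
sin θ_2 = 994 × sin 12.6° / 651 = 0.3331.
θ_2 = arcsin 0.3331 = 19.46°.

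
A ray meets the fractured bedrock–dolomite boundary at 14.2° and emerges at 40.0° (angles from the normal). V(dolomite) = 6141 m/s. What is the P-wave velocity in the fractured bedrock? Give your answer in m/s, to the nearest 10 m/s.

Snell's law: sin 14.2°/V₁ = sin 40.0°/V₂.
V₁ = V₂·sin 14.2°/sin 40.0° = 6141 × 0.3816 = 2343.59 m/s.

2340 m/s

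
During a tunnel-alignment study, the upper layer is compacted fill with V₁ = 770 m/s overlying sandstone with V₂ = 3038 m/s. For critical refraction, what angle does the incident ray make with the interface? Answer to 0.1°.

75.3°

Critical incidence: sin θ_c = V₁/V₂ = 770/3038 = 0.2535.
θ_c = arcsin 0.2535 = 14.68°.
Measured from the interface: 90° − 14.68° = 75.32°.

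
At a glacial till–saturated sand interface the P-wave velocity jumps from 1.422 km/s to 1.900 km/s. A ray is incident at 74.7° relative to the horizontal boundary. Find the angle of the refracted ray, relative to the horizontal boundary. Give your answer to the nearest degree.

69°

Angle from the normal: 90° − 74.7° = 15.3°.
Snell's law: sin θ₂ = (V₂/V₁)·sin θ₁ = (1.900/1.422)·sin 15.3° = 0.3526.
θ₂ = sin⁻¹(0.3526) = 20.64° (from vertical).
From the interface: 90° − 20.64° = 69.36°.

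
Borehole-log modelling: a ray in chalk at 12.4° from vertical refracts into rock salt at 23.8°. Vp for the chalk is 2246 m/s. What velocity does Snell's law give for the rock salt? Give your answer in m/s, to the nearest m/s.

sin 12.4° = 0.2147; sin 23.8° = 0.4035.
V₂ = V₁·(sin θ₂/sin θ₁) = 2246·(0.4035/0.2147) = 4220.84 m/s.

4221 m/s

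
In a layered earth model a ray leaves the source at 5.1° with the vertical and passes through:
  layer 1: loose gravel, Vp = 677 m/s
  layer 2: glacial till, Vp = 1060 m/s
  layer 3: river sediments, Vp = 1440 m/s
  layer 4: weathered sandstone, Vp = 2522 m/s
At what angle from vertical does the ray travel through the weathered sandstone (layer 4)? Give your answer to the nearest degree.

19°

Ray parameter p = sin 5.1° / 677 = 1.3131e-04 s/m.
sin θ_4 = p·V_4 = 1.3131e-04 × 2522 = 0.3312.
θ_4 = 19.34° from the vertical.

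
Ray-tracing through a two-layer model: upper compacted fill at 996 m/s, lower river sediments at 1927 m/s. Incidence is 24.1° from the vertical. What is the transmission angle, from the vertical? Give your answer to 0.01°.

Snell's law: sin θ₂ = (V₂/V₁)·sin θ₁ = (1927/996)·sin 24.1° = 0.7900.
θ₂ = arcsin 0.7900 = 52.19° from the normal.

52.19°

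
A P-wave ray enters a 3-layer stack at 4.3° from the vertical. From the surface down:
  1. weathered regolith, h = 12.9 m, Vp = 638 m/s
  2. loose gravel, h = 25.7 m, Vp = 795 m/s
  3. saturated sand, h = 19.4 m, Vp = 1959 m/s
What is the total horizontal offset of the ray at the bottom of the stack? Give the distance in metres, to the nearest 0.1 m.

8.0 m

Ray parameter p = sin 4.3° / 638 m/s = 1.1752e-04 s/m.
Layer 1: θ = 4.30°; offset = 12.9·tan 4.30° = 0.970 m.
Layer 2: sin θ = p·795 = 0.0934 → θ = 5.36°; offset = 25.7·tan 5.36° = 2.412 m.
Layer 3: sin θ = p·1959 = 0.2302 → θ = 13.31°; offset = 19.4·tan 13.31° = 4.590 m.
Σ offsets = 7.971 m.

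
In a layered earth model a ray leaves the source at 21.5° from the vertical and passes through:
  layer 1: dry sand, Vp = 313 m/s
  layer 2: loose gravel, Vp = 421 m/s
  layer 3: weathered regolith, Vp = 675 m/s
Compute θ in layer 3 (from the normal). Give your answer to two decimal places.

52.22°

Snell's law across each interface conserves sin θ / V, so sin θ_3 = V_3·sin θ₁/V₁.
sin θ_3 = 675 × sin 21.5° / 313 = 0.7904.
θ_3 = arcsin 0.7904 = 52.22°.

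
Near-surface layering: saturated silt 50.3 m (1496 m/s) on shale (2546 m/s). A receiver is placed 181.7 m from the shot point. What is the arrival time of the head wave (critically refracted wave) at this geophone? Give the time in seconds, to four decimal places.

t = x/V₂ + 2h·√(V₂²−V₁²)/(V₁V₂).
√(V₂²−V₁²) = √(2546²−1496²) = 2060.1 m/s; delay term = 2·50.3·2060.1/(1496·2546) = 0.05441 s.
t = 181.7/2546 + 0.05441 = 0.12578 s.

0.1258 s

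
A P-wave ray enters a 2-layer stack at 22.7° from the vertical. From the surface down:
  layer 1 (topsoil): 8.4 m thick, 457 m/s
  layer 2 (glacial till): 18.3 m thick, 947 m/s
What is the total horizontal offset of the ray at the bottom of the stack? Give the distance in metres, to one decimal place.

Ray parameter p = sin 22.7° / 457 m/s = 8.4443e-04 s/m.
Layer 1: θ = 22.70°; offset = 8.4·tan 22.70° = 3.514 m.
Layer 2: sin θ = p·947 = 0.7997 → θ = 53.10°; offset = 18.3·tan 53.10° = 24.373 m.
Summing the layer offsets gives 27.887 m.

27.9 m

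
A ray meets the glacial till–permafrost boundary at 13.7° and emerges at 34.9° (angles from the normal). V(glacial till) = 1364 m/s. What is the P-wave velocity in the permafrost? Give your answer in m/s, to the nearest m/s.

3295 m/s

Snell's law: sin 13.7°/V₁ = sin 34.9°/V₂.
V₂ = V₁·sin 34.9°/sin 13.7° = 1364 × 2.4158 = 3295.11 m/s.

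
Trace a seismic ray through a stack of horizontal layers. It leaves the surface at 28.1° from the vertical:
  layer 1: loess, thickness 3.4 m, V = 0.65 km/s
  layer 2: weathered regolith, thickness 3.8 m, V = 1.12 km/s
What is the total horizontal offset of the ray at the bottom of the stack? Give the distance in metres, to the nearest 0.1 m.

p = sin θ₁/V₁ = sin 28.1°/0.65 = 7.2463e-01 s/km is conserved through the stack.
Layer 1: θ = 28.10°; offset = 3.4·tan 28.10° = 1.815 m.
Layer 2: sin θ = p·1.12 = 0.8116 → θ = 54.25°; offset = 3.8·tan 54.25° = 5.279 m.
Summing the layer offsets gives 7.094 m.

7.1 m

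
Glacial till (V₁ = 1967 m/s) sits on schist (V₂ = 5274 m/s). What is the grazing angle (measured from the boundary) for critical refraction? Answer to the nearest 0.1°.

At critical incidence the refracted ray runs along the interface (θ₂ = 90°), so sin θ_c = V₁/V₂.
θ_c = arcsin(1967/5274) = arcsin 0.3730 = 21.90°.
Measured from the interface: 90° − 21.90° = 68.10°.

68.1°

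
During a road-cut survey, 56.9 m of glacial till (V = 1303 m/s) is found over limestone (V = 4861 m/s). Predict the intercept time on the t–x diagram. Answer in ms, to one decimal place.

tᵢ = 2h·√(V₂²−V₁²)/(V₁V₂).
√(V₂²−V₁²) = √(4861²−1303²) = 4683.1 m/s.
tᵢ = 2·56.9·4683.1/(1303·4861) = 0.08414 s.

84.1 ms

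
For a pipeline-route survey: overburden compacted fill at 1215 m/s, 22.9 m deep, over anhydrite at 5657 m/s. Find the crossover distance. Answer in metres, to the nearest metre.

x_cross = 2h·√((V₂+V₁)/(V₂−V₁)).
(V₂+V₁)/(V₂−V₁) = (5657+1215)/(5657−1215) = 1.5471; √ = 1.2438.
x_cross = 2·22.9·1.2438 = 56.97 m.

57 m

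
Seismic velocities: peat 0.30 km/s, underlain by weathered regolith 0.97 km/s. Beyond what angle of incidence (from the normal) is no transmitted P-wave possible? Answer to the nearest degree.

18°

Critical incidence: sin θ_c = V₁/V₂ = 0.30/0.97 = 0.3093.
θ_c = arcsin 0.3093 = 18.02°.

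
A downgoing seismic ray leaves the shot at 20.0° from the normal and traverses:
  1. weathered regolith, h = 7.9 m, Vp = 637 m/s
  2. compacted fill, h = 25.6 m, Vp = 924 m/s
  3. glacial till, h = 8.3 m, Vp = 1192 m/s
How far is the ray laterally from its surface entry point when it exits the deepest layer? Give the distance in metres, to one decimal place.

24.4 m

Apply Snell's law at each interface; in layer i the horizontal offset is hᵢ·tan θᵢ.
Layer 1: θ = 20.00°; offset = 7.9·tan 20.00° = 2.875 m.
Layer 2: sin θ = 924·sin 20.0°/637 = 0.4961, θ = 29.74°; offset = 25.6·tan 29.74° = 14.628 m.
Layer 3: sin θ = 1192·sin 20.0°/637 = 0.6400, θ = 39.79°; offset = 8.3·tan 39.79° = 6.914 m.
Total horizontal offset = 24.417 m.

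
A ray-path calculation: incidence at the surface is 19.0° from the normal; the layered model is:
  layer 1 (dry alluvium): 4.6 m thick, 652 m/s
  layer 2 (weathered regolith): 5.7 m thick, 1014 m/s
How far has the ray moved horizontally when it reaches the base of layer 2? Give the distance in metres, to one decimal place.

p = sin θ₁/V₁ = sin 19.0°/652 = 4.9934e-04 s/m is conserved through the stack.
Layer 1: θ = 19.00°; offset = 4.6·tan 19.00° = 1.584 m.
Layer 2: sin θ = p·1014 = 0.5063 → θ = 30.42°; offset = 5.7·tan 30.42° = 3.347 m.
Total horizontal offset = 4.931 m.

4.9 m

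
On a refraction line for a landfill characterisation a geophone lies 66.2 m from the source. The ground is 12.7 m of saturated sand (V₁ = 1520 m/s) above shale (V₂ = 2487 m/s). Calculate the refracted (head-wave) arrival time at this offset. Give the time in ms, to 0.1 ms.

t = x/V₂ + 2h·√(V₂²−V₁²)/(V₁V₂).
√(V₂²−V₁²) = √(2487²−1520²) = 1968.4 m/s; delay term = 2·12.7·1968.4/(1520·2487) = 0.01323 s.
t = 66.2/2487 + 0.01323 = 0.03984 s.

39.8 ms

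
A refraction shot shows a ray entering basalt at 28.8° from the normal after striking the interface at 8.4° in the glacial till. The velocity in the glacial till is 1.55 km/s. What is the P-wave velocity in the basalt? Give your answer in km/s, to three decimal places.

5.112 km/s

sin 8.4° = 0.1461; sin 28.8° = 0.4818.
V₂ = V₁·(sin θ₂/sin θ₁) = 1.55·(0.4818/0.1461) = 5.112 km/s.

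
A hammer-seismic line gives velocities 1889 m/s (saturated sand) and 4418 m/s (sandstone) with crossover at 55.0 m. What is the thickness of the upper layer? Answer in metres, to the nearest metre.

x_cross = 2h·√((V₂+V₁)/(V₂−V₁)) → h = x_cross / (2·√((V₂+V₁)/(V₂−V₁))).
√((V₂+V₁)/(V₂−V₁)) = √((4418+1889)/(4418−1889)) = 1.5792.
h = 55.0 / (2·1.5792) = 17.41 m.

17 m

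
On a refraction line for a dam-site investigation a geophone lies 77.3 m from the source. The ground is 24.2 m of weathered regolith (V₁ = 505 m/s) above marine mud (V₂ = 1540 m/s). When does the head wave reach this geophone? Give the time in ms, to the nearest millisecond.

θ_c = arcsin(V₁/V₂) = arcsin(505/1540) = 19.14°, cos θ_c = 0.9447.
Intercept time tᵢ = 2h cos θ_c / V₁ = 2·24.2·0.9447/505 = 0.09054 s.
t = x/V₂ + tᵢ = 77.3/1540 + 0.09054 = 0.14074 s.

141 ms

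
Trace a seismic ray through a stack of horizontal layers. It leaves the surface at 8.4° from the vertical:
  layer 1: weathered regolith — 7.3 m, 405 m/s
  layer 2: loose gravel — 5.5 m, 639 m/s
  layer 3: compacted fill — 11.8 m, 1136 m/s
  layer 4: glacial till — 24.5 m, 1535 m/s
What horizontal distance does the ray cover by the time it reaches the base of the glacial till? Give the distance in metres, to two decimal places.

23.97 m

Apply Snell's law at each interface; in layer i the horizontal offset is hᵢ·tan θᵢ.
Layer 1: θ = 8.40°; offset = 7.3·tan 8.40° = 1.0780 m.
Layer 2: sin θ = 639·sin 8.4°/405 = 0.2305, θ = 13.33°; offset = 5.5·tan 13.33° = 1.3028 m.
Layer 3: sin θ = 1136·sin 8.4°/405 = 0.4098, θ = 24.19°; offset = 11.8·tan 24.19° = 5.3005 m.
Layer 4: sin θ = 1535·sin 8.4°/405 = 0.5537, θ = 33.62°; offset = 24.5·tan 33.62° = 16.2897 m.
Total horizontal offset = 23.9709 m.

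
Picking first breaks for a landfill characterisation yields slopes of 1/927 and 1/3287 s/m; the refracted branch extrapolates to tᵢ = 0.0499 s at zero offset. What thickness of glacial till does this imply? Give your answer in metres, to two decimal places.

h = tᵢ·V₁·V₂ / (2·√(V₂²−V₁²)).
√(V₂²−V₁²) = √(3287² − 927²) = 3153.6 m/s.
h = 0.0499 s × 927 × 3287 / (2 × 3153.6) = 24.11 m.

24.11 m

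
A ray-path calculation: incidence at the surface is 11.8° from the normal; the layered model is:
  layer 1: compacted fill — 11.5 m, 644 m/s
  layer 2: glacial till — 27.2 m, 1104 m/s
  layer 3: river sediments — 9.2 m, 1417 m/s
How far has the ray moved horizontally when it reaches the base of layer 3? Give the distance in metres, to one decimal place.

Apply Snell's law at each interface; in layer i the horizontal offset is hᵢ·tan θᵢ.
Layer 1: θ = 11.80°; offset = 11.5·tan 11.80° = 2.402 m.
Layer 2: sin θ = 1104·sin 11.8°/644 = 0.3506, θ = 20.52°; offset = 27.2·tan 20.52° = 10.181 m.
Layer 3: sin θ = 1417·sin 11.8°/644 = 0.4500, θ = 26.74°; offset = 9.2·tan 26.74° = 4.635 m.
Total horizontal offset = 17.219 m.

17.2 m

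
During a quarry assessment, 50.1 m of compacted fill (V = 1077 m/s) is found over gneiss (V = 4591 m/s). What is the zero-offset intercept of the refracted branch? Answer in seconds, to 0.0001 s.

0.0904 s

θ_c = arcsin(V₁/V₂) = arcsin(1077/4591) = 13.57°; cos θ_c = 0.9721.
tᵢ = 2h·cos θ_c / V₁ = 2·50.1·0.9721 / 1077 = 0.09044 s.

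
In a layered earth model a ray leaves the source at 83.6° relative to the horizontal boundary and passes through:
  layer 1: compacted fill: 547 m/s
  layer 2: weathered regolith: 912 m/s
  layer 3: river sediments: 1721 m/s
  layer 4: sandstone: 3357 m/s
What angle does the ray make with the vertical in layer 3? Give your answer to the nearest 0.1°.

From the normal: θ₁ = 90° − 83.6° = 6.4°.
Snell's law across each interface conserves sin θ / V, so sin θ_3 = V_3·sin θ₁/V₁.
sin θ_3 = 1721 × sin 6.4° / 547 = 0.3507.
θ_3 = 20.53° from the vertical.

20.5°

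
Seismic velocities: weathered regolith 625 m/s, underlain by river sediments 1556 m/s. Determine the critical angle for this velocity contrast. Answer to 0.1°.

23.7°

Critical incidence: sin θ_c = V₁/V₂ = 625/1556 = 0.4017.
θ_c = arcsin 0.4017 = 23.68°.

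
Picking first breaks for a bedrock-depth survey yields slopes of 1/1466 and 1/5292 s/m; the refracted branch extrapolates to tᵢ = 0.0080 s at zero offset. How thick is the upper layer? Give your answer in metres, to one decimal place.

6.1 m

θ_c = arcsin(1466/5292) = 16.08°; cos θ_c = 0.9609.
tᵢ = 2h cos θ_c/V₁ ⇒ h = tᵢ·V₁/(2 cos θ_c) = 0.008·1466/(2·0.9609) = 6.10 m.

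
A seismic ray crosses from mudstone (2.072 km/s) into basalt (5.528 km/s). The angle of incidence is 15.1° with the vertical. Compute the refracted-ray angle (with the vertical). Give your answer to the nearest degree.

Snell's law: sin θ₂ = (V₂/V₁)·sin θ₁ = (5.528/2.072)·sin 15.1° = 0.6950.
θ₂ = sin⁻¹(0.6950) = 44.03° (from vertical).

44°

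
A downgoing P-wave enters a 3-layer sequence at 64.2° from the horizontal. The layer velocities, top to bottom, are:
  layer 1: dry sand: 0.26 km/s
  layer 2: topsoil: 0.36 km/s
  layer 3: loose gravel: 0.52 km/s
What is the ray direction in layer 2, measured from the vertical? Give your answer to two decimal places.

37.06°

From the normal: θ₁ = 90° − 64.2° = 25.8°.
Ray parameter p = sin 25.8° / 0.26 = 1.6740e+00 s/km.
sin θ_2 = p·V_2 = 1.6740e+00 × 0.36 = 0.6026.
θ_2 = 37.06° from the vertical.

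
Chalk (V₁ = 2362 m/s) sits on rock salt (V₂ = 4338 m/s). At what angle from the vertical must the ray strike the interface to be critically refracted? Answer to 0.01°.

32.99°

At critical incidence the refracted ray runs along the interface (θ₂ = 90°), so sin θ_c = V₁/V₂.
θ_c = arcsin(2362/4338) = arcsin 0.5445 = 32.99°.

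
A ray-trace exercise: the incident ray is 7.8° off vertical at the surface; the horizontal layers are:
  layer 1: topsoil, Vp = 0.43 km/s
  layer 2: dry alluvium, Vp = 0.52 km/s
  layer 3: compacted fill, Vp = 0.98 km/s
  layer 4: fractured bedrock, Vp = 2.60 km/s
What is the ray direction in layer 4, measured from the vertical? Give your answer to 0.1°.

Ray parameter p = sin 7.8° / 0.43 = 3.1562e-01 s/km.
sin θ_4 = p·V_4 = 3.1562e-01 × 2.60 = 0.8206.
θ_4 = 55.15° from the vertical.

55.1°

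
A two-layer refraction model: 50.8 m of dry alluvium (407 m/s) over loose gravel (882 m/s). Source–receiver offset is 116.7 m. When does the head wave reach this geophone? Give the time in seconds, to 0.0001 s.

0.3538 s

t = x/V₂ + 2h·√(V₂²−V₁²)/(V₁V₂).
√(V₂²−V₁²) = √(882²−407²) = 782.5 m/s; delay term = 2·50.8·782.5/(407·882) = 0.22146 s.
t = 116.7/882 + 0.22146 = 0.35378 s.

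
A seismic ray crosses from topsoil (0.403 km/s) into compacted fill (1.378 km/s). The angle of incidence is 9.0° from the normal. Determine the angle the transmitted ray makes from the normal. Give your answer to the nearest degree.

sin θ₁/V₁ = sin θ₂/V₂ ⇒ sin θ₂ = 1.378·sin 9.0°/0.403 = 1.378·0.1564/0.403 = 0.5349.
θ₂ = arcsin 0.5349 = 32.34° from the normal.

32°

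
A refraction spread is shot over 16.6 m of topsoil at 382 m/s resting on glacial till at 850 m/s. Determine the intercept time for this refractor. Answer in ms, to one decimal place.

θ_c = arcsin(V₁/V₂) = arcsin(382/850) = 26.71°; cos θ_c = 0.8933.
tᵢ = 2h·cos θ_c / V₁ = 2·16.6·0.8933 / 382 = 0.07764 s.

77.6 ms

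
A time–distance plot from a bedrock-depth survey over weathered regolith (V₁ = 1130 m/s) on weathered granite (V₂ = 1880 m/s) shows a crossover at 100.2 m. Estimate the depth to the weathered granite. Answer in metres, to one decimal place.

h = (x_cross/2)·√((V₂−V₁)/(V₂+V₁)).
(V₂−V₁)/(V₂+V₁) = (1880−1130)/(1880+1130) = 0.2492; √ = 0.4992.
h = (100.2/2)·0.4992 = 25.01 m.

25.0 m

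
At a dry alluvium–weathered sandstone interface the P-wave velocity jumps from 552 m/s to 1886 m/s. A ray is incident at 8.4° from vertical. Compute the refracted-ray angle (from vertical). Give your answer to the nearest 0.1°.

Snell's law: sin θ₂ = (V₂/V₁)·sin θ₁ = (1886/552)·sin 8.4° = 0.4991.
θ₂ = arcsin 0.4991 = 29.94° from the normal.

29.9°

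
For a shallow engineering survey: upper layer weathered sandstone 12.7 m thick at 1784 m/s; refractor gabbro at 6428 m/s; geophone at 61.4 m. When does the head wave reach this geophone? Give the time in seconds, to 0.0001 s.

t = x/V₂ + 2h·√(V₂²−V₁²)/(V₁V₂).
√(V₂²−V₁²) = √(6428²−1784²) = 6175.5 m/s; delay term = 2·12.7·6175.5/(1784·6428) = 0.01368 s.
t = 61.4/6428 + 0.01368 = 0.02323 s.

0.0232 s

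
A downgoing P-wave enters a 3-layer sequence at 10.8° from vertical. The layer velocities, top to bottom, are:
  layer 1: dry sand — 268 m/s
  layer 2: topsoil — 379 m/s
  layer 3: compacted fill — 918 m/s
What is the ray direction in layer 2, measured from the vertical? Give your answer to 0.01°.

15.37°

Ray parameter p = sin 10.8° / 268 = 6.9918e-04 s/m.
sin θ_2 = p·V_2 = 6.9918e-04 × 379 = 0.2650.
θ_2 = 15.37° from the vertical.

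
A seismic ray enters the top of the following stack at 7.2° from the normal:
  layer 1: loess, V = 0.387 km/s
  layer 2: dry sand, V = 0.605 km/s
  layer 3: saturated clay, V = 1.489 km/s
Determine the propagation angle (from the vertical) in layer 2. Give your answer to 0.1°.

11.3°

Snell's law across each interface conserves sin θ / V, so sin θ_2 = V_2·sin θ₁/V₁.
sin θ_2 = 0.605 × sin 7.2° / 0.387 = 0.1959.
θ_2 = 11.30° from the vertical.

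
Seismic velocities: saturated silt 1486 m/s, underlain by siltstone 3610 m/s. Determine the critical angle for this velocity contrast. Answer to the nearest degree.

At critical incidence the refracted ray runs along the interface (θ₂ = 90°), so sin θ_c = V₁/V₂.
θ_c = arcsin(1486/3610) = arcsin 0.4116 = 24.31°.

24°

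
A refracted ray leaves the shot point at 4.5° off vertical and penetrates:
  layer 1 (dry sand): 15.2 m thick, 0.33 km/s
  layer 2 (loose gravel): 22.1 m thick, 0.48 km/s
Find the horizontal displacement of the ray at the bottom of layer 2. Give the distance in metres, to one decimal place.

p = sin θ₁/V₁ = sin 4.5°/0.33 = 2.3775e-01 s/km is conserved through the stack.
Layer 1: θ = 4.50°; offset = 15.2·tan 4.50° = 1.196 m.
Layer 2: sin θ = p·0.48 = 0.1141 → θ = 6.55°; offset = 22.1·tan 6.55° = 2.539 m.
Total horizontal offset = 3.735 m.

3.7 m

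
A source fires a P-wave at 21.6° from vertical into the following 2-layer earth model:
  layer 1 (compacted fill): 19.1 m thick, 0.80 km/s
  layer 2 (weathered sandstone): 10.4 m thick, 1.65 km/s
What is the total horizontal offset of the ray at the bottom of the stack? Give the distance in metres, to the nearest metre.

p = sin θ₁/V₁ = sin 21.6°/0.80 = 4.6016e-01 s/km is conserved through the stack.
Layer 1: θ = 21.60°; offset = 19.1·tan 21.60° = 7.562 m.
Layer 2: sin θ = p·1.65 = 0.7593 → θ = 49.40°; offset = 10.4·tan 49.40° = 12.133 m.
Summing the layer offsets gives 19.696 m.

20 m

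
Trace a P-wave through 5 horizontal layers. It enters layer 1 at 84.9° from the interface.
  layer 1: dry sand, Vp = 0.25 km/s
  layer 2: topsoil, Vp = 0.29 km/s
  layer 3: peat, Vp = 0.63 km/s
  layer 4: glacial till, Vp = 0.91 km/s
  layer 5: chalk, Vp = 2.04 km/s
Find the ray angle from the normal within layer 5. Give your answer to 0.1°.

46.5°

From the normal: θ₁ = 90° − 84.9° = 5.1°.
Snell's law across each interface conserves sin θ / V, so sin θ_5 = V_5·sin θ₁/V₁.
sin θ_5 = 2.04 × sin 5.1° / 0.25 = 0.7254.
θ_5 = 46.50° from the vertical.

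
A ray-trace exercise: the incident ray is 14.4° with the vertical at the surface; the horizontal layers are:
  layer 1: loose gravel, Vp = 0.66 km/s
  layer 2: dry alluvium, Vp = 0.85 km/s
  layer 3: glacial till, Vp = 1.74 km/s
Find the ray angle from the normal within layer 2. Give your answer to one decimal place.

18.7°

Snell's law across each interface conserves sin θ / V, so sin θ_2 = V_2·sin θ₁/V₁.
sin θ_2 = 0.85 × sin 14.4° / 0.66 = 0.3203.
θ_2 = arcsin 0.3203 = 18.68°.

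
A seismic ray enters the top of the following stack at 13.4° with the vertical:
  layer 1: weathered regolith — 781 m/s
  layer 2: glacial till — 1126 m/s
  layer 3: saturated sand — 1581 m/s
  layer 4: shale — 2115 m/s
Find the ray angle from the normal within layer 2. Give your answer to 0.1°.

Ray parameter p = sin 13.4° / 781 = 2.9673e-04 s/m.
sin θ_2 = p·V_2 = 2.9673e-04 × 1126 = 0.3341.
θ_2 = arcsin 0.3341 = 19.52°.

19.5°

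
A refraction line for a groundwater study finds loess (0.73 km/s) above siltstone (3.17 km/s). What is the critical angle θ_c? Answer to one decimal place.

Critical incidence: sin θ_c = V₁/V₂ = 0.73/3.17 = 0.2303.
θ_c = arcsin 0.2303 = 13.31°.

13.3°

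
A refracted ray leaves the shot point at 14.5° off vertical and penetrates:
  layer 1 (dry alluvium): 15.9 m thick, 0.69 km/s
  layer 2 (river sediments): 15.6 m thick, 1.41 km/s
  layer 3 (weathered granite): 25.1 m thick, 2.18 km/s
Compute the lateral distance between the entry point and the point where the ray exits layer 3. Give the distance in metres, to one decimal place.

45.9 m

Apply Snell's law at each interface; in layer i the horizontal offset is hᵢ·tan θᵢ.
Layer 1: θ = 14.50°; offset = 15.9·tan 14.50° = 4.112 m.
Layer 2: sin θ = 1.41·sin 14.5°/0.69 = 0.5116, θ = 30.77°; offset = 15.6·tan 30.77° = 9.290 m.
Layer 3: sin θ = 2.18·sin 14.5°/0.69 = 0.7911, θ = 52.28°; offset = 25.1·tan 52.28° = 32.457 m.
Summing the layer offsets gives 45.859 m.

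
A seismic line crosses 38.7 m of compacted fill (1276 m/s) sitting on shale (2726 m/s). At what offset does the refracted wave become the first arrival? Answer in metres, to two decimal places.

θ_c = arcsin(1276/2726) = 27.91°, so cos θ_c = 0.8837 and tᵢ = 2h cos θ_c/V₁ = 0.0536 s.
At crossover x/V₁ = x/V₂ + tᵢ ⇒ x = tᵢ/(1/V₁ − 1/V₂) = 0.05360/(7.8370e-04 − 3.6684e-04) = 128.59 m.

128.59 m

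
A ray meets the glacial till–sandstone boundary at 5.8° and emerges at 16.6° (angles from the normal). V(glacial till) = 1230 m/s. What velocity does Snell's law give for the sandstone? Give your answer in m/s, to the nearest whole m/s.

sin 5.8° = 0.1011; sin 16.6° = 0.2857.
V₂ = V₁·(sin θ₂/sin θ₁) = 1230·(0.2857/0.1011) = 3477.24 m/s.

3477 m/s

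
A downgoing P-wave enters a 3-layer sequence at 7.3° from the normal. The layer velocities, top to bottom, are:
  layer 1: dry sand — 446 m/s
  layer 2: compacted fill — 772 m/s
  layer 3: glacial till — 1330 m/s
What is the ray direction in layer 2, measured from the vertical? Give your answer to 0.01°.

Ray parameter p = sin 7.3° / 446 = 2.8490e-04 s/m.
sin θ_2 = p·V_2 = 2.8490e-04 × 772 = 0.2199.
θ_2 = 12.71° from the vertical.

12.71°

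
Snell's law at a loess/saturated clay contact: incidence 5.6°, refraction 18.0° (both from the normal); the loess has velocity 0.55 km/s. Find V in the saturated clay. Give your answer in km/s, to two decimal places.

1.74 km/s

sin 5.6° = 0.0976; sin 18.0° = 0.3090.
V₂ = V₁·(sin θ₂/sin θ₁) = 0.55·(0.3090/0.0976) = 1.74 km/s.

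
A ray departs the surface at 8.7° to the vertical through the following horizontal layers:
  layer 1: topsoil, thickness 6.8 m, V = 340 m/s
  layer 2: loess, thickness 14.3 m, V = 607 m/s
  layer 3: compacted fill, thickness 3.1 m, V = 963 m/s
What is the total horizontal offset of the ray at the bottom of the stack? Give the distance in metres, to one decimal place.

Apply Snell's law at each interface; in layer i the horizontal offset is hᵢ·tan θᵢ.
Layer 1: θ = 8.70°; offset = 6.8·tan 8.70° = 1.041 m.
Layer 2: sin θ = 607·sin 8.7°/340 = 0.2700, θ = 15.67°; offset = 14.3·tan 15.67° = 4.011 m.
Layer 3: sin θ = 963·sin 8.7°/340 = 0.4284, θ = 25.37°; offset = 3.1·tan 25.37° = 1.470 m.
Total horizontal offset = 6.521 m.

6.5 m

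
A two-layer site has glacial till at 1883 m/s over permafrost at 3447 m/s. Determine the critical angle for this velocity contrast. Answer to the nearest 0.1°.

33.1°

At critical incidence the refracted ray runs along the interface (θ₂ = 90°), so sin θ_c = V₁/V₂.
θ_c = arcsin(1883/3447) = arcsin 0.5463 = 33.11°.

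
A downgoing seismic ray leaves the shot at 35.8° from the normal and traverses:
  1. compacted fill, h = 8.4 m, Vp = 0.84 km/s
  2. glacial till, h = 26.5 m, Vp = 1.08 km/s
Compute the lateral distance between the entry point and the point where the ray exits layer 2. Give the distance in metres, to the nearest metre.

36 m

Apply Snell's law at each interface; in layer i the horizontal offset is hᵢ·tan θᵢ.
Layer 1: θ = 35.80°; offset = 8.4·tan 35.80° = 6.058 m.
Layer 2: sin θ = 1.08·sin 35.8°/0.84 = 0.7521, θ = 48.77°; offset = 26.5·tan 48.77° = 30.240 m.
Summing the layer offsets gives 36.299 m.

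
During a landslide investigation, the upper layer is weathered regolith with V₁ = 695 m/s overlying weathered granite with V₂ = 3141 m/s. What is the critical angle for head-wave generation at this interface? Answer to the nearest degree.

Critical incidence: sin θ_c = V₁/V₂ = 695/3141 = 0.2213.
θ_c = arcsin 0.2213 = 12.78°.

13°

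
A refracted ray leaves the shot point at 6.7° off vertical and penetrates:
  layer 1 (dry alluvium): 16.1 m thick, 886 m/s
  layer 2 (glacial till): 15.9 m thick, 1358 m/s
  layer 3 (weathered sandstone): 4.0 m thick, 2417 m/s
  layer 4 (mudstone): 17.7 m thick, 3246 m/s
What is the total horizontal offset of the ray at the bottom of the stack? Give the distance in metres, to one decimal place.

14.5 m

Apply Snell's law at each interface; in layer i the horizontal offset is hᵢ·tan θᵢ.
Layer 1: θ = 6.70°; offset = 16.1·tan 6.70° = 1.891 m.
Layer 2: sin θ = 1358·sin 6.7°/886 = 0.1788, θ = 10.30°; offset = 15.9·tan 10.30° = 2.890 m.
Layer 3: sin θ = 2417·sin 6.7°/886 = 0.3183, θ = 18.56°; offset = 4.0·tan 18.56° = 1.343 m.
Layer 4: sin θ = 3246·sin 6.7°/886 = 0.4274, θ = 25.31°; offset = 17.7·tan 25.31° = 8.369 m.
Total horizontal offset = 14.493 m.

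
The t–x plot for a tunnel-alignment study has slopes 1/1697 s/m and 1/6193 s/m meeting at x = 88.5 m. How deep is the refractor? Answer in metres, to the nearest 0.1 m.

33.4 m

h = (x_cross/2)·√((V₂−V₁)/(V₂+V₁)).
(V₂−V₁)/(V₂+V₁) = (6193−1697)/(6193+1697) = 0.5698; √ = 0.7549.
h = (88.5/2)·0.7549 = 33.40 m.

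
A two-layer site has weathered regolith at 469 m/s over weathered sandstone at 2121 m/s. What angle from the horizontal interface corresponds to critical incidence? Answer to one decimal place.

77.2°

At critical incidence the refracted ray runs along the interface (θ₂ = 90°), so sin θ_c = V₁/V₂.
θ_c = arcsin(469/2121) = arcsin 0.2211 = 12.77°.
Measured from the interface: 90° − 12.77° = 77.23°.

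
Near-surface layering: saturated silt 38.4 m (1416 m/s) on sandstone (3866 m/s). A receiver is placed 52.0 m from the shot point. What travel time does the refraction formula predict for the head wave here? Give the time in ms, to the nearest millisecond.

θ_c = arcsin(V₁/V₂) = arcsin(1416/3866) = 21.49°, cos θ_c = 0.9305.
Intercept time tᵢ = 2h cos θ_c / V₁ = 2·38.4·0.9305/1416 = 0.05047 s.
t = x/V₂ + tᵢ = 52.0/3866 + 0.05047 = 0.06392 s.

64 ms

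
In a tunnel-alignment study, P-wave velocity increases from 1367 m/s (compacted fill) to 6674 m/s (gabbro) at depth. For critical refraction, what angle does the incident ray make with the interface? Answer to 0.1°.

At critical incidence the refracted ray runs along the interface (θ₂ = 90°), so sin θ_c = V₁/V₂.
θ_c = arcsin(1367/6674) = arcsin 0.2048 = 11.82°.
Measured from the interface: 90° − 11.82° = 78.18°.

78.2°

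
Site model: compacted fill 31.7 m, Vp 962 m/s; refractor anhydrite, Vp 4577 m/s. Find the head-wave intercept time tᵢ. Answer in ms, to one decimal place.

64.4 ms

θ_c = arcsin(V₁/V₂) = arcsin(962/4577) = 12.13°; cos θ_c = 0.9777.
tᵢ = 2h·cos θ_c / V₁ = 2·31.7·0.9777 / 962 = 0.06443 s.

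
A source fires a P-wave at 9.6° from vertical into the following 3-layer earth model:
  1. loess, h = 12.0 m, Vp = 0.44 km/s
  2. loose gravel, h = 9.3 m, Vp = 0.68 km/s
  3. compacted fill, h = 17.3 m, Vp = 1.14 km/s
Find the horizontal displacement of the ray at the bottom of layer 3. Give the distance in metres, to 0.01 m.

12.80 m

p = sin θ₁/V₁ = sin 9.6°/0.44 = 3.7902e-01 s/km is conserved through the stack.
Layer 1: θ = 9.60°; offset = 12.0·tan 9.60° = 2.0296 m.
Layer 2: sin θ = p·0.68 = 0.2577 → θ = 14.94°; offset = 9.3·tan 14.94° = 2.4807 m.
Layer 3: sin θ = p·1.14 = 0.4321 → θ = 25.60°; offset = 17.3·tan 25.60° = 8.2887 m.
Total horizontal offset = 12.7991 m.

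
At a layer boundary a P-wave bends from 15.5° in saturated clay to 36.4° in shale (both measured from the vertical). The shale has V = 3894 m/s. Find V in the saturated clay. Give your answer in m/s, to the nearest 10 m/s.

1750 m/s

Snell's law: sin 15.5°/V₁ = sin 36.4°/V₂.
V₁ = V₂·sin 15.5°/sin 36.4° = 3894 × 0.4503 = 1753.61 m/s.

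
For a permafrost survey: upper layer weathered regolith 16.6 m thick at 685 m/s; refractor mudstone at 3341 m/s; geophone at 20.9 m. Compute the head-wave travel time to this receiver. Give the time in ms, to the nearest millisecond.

54 ms

t = x/V₂ + 2h·√(V₂²−V₁²)/(V₁V₂).
√(V₂²−V₁²) = √(3341²−685²) = 3270.0 m/s; delay term = 2·16.6·3270.0/(685·3341) = 0.04744 s.
t = 20.9/3341 + 0.04744 = 0.05369 s.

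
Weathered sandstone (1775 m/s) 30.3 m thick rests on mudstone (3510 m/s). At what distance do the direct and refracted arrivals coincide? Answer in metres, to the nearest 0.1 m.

105.8 m

θ_c = arcsin(1775/3510) = 30.38°, so cos θ_c = 0.8627 and tᵢ = 2h cos θ_c/V₁ = 0.0295 s.
At crossover x/V₁ = x/V₂ + tᵢ ⇒ x = tᵢ/(1/V₁ − 1/V₂) = 0.02945/(5.6338e-04 − 2.8490e-04) = 105.77 m.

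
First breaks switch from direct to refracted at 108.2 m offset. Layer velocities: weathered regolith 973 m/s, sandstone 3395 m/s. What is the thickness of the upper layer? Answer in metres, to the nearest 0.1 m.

40.3 m

x_cross = 2h·√((V₂+V₁)/(V₂−V₁)) → h = x_cross / (2·√((V₂+V₁)/(V₂−V₁))).
√((V₂+V₁)/(V₂−V₁)) = √((3395+973)/(3395−973)) = 1.3429.
h = 108.2 / (2·1.3429) = 40.28 m.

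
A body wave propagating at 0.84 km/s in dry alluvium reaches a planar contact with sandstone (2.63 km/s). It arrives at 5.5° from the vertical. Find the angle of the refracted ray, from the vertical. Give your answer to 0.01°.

17.46°

sin θ₁/V₁ = sin θ₂/V₂ ⇒ sin θ₂ = 2.63·sin 5.5°/0.84 = 2.63·0.0958/0.84 = 0.3001.
θ₂ = sin⁻¹(0.3001) = 17.46° (from vertical).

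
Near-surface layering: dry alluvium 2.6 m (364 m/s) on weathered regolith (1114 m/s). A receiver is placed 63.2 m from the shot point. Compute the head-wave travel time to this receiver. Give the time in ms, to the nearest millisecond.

θ_c = arcsin(V₁/V₂) = arcsin(364/1114) = 19.07°, cos θ_c = 0.9451.
Intercept time tᵢ = 2h cos θ_c / V₁ = 2·2.6·0.9451/364 = 0.01350 s.
t = x/V₂ + tᵢ = 63.2/1114 + 0.01350 = 0.07023 s.

70 ms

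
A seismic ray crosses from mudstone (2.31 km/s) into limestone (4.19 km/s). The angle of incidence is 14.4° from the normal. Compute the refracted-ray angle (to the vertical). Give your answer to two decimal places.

sin θ₁/V₁ = sin θ₂/V₂ ⇒ sin θ₂ = 4.19·sin 14.4°/2.31 = 4.19·0.2487/2.31 = 0.4511.
θ₂ = arcsin 0.4511 = 26.81° from the normal.

26.81°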